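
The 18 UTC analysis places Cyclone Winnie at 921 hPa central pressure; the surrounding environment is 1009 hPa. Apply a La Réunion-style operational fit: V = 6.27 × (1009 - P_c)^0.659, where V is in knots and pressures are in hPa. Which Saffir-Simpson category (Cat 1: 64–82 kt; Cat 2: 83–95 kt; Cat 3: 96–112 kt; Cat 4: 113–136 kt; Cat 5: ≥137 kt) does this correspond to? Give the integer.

ΔP = 1009 − 921 = 88 hPa.
V ≈ 6.27 × 88^0.659 = 6.27 × 19.12 ≈ 120 kt.
120 kt falls in the Category 4 band.

4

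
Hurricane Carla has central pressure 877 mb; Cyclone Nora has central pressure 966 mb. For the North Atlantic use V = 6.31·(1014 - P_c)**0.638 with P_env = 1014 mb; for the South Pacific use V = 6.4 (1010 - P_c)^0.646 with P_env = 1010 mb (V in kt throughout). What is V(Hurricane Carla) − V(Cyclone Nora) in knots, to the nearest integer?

Hurricane Carla: ΔP = 137; V ≈ 6.31 × 137^0.638 ≈ 145.63 kt.
Cyclone Nora: ΔP = 44; V ≈ 6.4 × 44^0.646 ≈ 73.77 kt.
Difference ≈ 145.63 − 73.77 = 71.86 → 72 kt.

72 kt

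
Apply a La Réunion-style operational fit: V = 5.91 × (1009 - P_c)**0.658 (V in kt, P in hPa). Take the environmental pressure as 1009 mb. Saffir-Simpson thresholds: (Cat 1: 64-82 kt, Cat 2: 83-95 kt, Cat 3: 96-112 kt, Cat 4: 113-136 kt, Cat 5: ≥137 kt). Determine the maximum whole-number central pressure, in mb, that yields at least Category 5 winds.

890 mb

Category 5 begins at V = 137 kt.
Required ΔP = (137/5.91)^(1/0.658) = 23.181^1.520 ≈ 118.76 mb.
P_c ≤ 1009 − 118.76 = 890.24, so the highest integer P_c is 890 mb.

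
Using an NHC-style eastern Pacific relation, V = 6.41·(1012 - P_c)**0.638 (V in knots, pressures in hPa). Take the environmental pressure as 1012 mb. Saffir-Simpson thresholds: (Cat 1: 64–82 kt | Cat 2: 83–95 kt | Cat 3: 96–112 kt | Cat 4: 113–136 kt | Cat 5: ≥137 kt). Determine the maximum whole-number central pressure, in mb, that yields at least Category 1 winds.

Category 1 begins at V = 64 kt.
Required ΔP = (64/6.41)^(1/0.638) = 9.984^1.567 ≈ 36.84 mb.
P_c ≤ 1012 − 36.84 = 975.16, so the highest integer P_c is 975 mb.

975 mb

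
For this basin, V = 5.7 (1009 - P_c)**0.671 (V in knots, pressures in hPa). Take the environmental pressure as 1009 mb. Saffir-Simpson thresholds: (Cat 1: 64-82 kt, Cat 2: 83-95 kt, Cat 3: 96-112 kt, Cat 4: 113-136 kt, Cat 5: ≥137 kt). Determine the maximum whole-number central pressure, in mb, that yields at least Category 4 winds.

923 mb

Category 4 begins at V = 113 kt.
Required ΔP = (113/5.7)^(1/0.671) = 19.825^1.490 ≈ 85.75 mb.
P_c ≤ 1009 − 85.75 = 923.25, so the highest integer P_c is 923 mb.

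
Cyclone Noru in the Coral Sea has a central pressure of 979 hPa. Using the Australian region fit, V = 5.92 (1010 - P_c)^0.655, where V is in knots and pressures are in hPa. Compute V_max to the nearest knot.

56 kt

ΔP = 1010 − 979 = 31 hPa.
31^0.655 ≈ 9.481.
V ≈ 5.92 × 9.481 ≈ 56.1 kt.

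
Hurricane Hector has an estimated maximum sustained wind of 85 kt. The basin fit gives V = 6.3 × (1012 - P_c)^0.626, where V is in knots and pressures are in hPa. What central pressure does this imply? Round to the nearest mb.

948 mb

ΔP = (V / 6.3)^(1/0.626) = (85/6.3)^1.597.
85/6.3 = 13.492; 13.492^1.597 ≈ 63.86 mb.
P_c = 1012 − 63.86 = 948.14 ≈ 948 mb.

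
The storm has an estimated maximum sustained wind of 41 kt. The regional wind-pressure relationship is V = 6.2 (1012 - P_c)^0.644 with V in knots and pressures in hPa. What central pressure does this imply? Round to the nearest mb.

ΔP = (V / 6.2)^(1/0.644) = (41/6.2)^1.553.
41/6.2 = 6.613; 6.613^1.553 ≈ 18.79 mb.
P_c = 1012 − 18.79 = 993.21 ≈ 993 mb.

993 mb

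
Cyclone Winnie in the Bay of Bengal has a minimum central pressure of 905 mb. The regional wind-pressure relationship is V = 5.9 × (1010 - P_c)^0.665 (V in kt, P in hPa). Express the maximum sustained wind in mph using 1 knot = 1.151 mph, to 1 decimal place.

ΔP = 1010 − 905 = 105 mb.
V ≈ 5.9 × 105^0.665 = 5.9 × 22.085 ≈ 130.300 kt.
130.300 × 1.151 ≈ 149.97 mph → 150.0 mph.

150.0 mph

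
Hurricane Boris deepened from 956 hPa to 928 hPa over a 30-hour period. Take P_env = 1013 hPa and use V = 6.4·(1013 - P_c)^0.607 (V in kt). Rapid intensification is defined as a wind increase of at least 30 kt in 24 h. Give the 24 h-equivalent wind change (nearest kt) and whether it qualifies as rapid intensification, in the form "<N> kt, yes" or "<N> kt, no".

V₁: ΔP = 57, V ≈ 6.4 × 57^0.607 ≈ 74.47 kt.
V₂: ΔP = 85, V ≈ 6.4 × 85^0.607 ≈ 94.92 kt.
ΔV over 30 h = 20.45 kt → 24 h equivalent = 20.45 × 24/30 ≈ 16.36 kt.
16 kt < 30 kt ⇒ not rapid intensification.

16 kt, no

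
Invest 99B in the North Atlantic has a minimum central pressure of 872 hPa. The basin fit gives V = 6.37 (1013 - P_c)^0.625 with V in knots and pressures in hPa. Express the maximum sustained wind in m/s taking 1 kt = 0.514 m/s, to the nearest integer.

ΔP = 1013 − 872 = 141 hPa.
V ≈ 6.37 × 141^0.625 = 6.37 × 22.043 ≈ 140.411 kt.
140.411 × 0.514 ≈ 72.17 m/s → 72 m/s.

72 m/s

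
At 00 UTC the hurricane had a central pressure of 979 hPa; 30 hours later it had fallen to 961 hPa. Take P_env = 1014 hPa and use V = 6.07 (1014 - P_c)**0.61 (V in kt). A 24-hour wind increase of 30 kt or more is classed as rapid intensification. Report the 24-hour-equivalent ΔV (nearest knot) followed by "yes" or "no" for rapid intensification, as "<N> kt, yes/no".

V₁: ΔP = 35, V ≈ 6.07 × 35^0.61 ≈ 53.10 kt.
V₂: ΔP = 53, V ≈ 6.07 × 53^0.61 ≈ 68.39 kt.
ΔV over 30 h = 15.29 kt → 24 h equivalent = 15.29 × 24/30 ≈ 12.23 kt.
12 kt < 30 kt ⇒ not rapid intensification.

12 kt, no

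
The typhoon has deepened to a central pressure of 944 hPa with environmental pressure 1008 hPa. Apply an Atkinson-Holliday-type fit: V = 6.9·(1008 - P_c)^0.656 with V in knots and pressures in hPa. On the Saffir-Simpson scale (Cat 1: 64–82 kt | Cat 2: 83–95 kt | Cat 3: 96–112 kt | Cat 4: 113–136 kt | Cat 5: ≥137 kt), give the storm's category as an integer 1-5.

ΔP = 1008 − 944 = 64 hPa.
V ≈ 6.9 × 64^0.656 = 6.9 × 15.31 ≈ 106 kt.
106 kt falls in the Category 3 band.

3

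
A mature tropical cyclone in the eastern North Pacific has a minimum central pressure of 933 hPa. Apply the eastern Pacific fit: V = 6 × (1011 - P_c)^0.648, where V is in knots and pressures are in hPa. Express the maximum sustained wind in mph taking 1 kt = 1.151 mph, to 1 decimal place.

ΔP = 1011 − 933 = 78 hPa.
V ≈ 6 × 78^0.648 = 6 × 16.830 ≈ 100.978 kt.
100.978 × 1.151 ≈ 116.23 mph → 116.2 mph.

116.2 mph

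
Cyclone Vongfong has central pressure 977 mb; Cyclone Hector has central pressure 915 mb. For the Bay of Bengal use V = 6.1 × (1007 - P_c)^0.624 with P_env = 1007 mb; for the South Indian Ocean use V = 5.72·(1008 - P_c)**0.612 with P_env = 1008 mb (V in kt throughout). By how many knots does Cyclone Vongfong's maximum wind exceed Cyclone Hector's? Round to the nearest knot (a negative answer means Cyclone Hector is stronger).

Cyclone Vongfong: ΔP = 30; V ≈ 6.1 × 30^0.624 ≈ 50.94 kt.
Cyclone Hector: ΔP = 93; V ≈ 5.72 × 93^0.612 ≈ 91.64 kt.
Difference ≈ 50.94 − 91.64 = -40.70 → -41 kt.

-41 kt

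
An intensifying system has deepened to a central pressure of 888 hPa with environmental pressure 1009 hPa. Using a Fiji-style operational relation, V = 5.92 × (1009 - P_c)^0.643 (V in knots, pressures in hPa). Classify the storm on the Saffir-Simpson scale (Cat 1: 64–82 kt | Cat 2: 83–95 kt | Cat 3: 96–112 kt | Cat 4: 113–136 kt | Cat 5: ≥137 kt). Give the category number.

4

ΔP = 1009 − 888 = 121 hPa.
V ≈ 5.92 × 121^0.643 = 5.92 × 21.84 ≈ 129 kt.
129 kt falls in the Category 4 band.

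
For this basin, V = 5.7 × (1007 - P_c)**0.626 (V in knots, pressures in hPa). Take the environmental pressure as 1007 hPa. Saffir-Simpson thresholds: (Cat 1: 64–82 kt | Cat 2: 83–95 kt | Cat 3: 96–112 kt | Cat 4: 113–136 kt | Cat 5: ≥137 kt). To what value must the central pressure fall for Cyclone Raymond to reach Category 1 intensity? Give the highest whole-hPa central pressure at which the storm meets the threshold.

959 hPa

Category 1 begins at V = 64 kt.
Required ΔP = (64/5.7)^(1/0.626) = 11.228^1.597 ≈ 47.62 hPa.
P_c ≤ 1007 − 47.62 = 959.38, so the highest integer P_c is 959 hPa.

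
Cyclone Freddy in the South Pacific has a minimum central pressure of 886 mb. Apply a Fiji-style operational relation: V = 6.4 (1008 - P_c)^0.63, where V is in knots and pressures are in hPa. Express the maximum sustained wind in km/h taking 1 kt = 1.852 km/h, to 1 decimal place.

ΔP = 1008 − 886 = 122 mb.
V ≈ 6.4 × 122^0.63 = 6.4 × 20.626 ≈ 132.004 kt.
132.004 × 1.852 ≈ 244.47 km/h → 244.5 km/h.

244.5 km/h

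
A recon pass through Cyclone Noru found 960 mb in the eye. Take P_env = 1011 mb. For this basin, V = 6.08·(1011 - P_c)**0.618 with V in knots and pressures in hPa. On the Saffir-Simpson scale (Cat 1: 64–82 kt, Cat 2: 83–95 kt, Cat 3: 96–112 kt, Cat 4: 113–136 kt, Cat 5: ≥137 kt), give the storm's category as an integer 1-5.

1

ΔP = 1011 − 960 = 51 mb.
V ≈ 6.08 × 51^0.618 = 6.08 × 11.36 ≈ 69 kt.
69 kt falls in the Category 1 band.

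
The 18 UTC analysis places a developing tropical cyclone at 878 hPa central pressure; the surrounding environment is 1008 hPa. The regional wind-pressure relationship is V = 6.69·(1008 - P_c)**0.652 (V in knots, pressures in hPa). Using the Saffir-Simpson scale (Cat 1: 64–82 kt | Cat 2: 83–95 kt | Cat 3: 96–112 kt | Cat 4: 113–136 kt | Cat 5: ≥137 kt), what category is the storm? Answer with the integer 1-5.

ΔP = 1008 − 878 = 130 hPa.
V ≈ 6.69 × 130^0.652 = 6.69 × 23.89 ≈ 160 kt.
160 kt falls in the Category 5 band.

5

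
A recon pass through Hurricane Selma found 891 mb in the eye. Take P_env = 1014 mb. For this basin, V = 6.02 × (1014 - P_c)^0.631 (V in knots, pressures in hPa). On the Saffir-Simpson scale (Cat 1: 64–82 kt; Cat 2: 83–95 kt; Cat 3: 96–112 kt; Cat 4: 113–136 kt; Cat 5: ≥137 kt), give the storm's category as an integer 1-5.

4

ΔP = 1014 − 891 = 123 mb.
V ≈ 6.02 × 123^0.631 = 6.02 × 20.83 ≈ 125 kt.
125 kt falls in the Category 4 band.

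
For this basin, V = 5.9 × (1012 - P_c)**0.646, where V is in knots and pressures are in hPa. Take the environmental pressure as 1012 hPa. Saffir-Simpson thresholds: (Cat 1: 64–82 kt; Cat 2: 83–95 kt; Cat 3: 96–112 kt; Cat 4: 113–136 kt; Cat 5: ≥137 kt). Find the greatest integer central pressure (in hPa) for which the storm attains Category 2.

Category 2 begins at V = 83 kt.
Required ΔP = (83/5.9)^(1/0.646) = 14.068^1.548 ≈ 59.90 hPa.
P_c ≤ 1012 − 59.90 = 952.10, so the highest integer P_c is 952 hPa.

952 hPa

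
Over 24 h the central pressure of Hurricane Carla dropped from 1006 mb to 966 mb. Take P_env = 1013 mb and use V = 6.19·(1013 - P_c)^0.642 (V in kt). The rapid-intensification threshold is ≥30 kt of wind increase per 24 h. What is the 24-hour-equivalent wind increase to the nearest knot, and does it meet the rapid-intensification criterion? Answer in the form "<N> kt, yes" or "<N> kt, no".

52 kt, yes

V₁: ΔP = 7, V ≈ 6.19 × 7^0.642 ≈ 21.59 kt.
V₂: ΔP = 47, V ≈ 6.19 × 47^0.642 ≈ 73.31 kt.
ΔV over 24 h = 51.72 kt → 24 h equivalent = 51.72 × 24/24 ≈ 51.72 kt.
52 kt ≥ 30 kt ⇒ rapid intensification.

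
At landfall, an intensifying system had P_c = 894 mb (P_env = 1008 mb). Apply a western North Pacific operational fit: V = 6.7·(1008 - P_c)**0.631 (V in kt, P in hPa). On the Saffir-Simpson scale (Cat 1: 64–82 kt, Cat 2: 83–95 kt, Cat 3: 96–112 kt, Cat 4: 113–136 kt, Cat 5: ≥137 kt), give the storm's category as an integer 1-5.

ΔP = 1008 − 894 = 114 mb.
V ≈ 6.7 × 114^0.631 = 6.7 × 19.86 ≈ 133 kt.
133 kt falls in the Category 4 band.

4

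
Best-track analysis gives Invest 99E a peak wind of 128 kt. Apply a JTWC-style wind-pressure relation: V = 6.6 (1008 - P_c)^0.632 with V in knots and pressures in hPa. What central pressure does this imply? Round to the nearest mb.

899 mb

ΔP = (V / 6.6)^(1/0.632) = (128/6.6)^1.582.
128/6.6 = 19.394; 19.394^1.582 ≈ 109.00 mb.
P_c = 1008 − 109.00 = 899.00 ≈ 899 mb.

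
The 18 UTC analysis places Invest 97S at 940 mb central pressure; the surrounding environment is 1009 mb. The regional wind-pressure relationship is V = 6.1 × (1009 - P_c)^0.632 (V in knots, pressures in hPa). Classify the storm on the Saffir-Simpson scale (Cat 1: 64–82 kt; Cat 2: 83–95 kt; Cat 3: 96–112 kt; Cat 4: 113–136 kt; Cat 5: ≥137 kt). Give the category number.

2

ΔP = 1009 − 940 = 69 mb.
V ≈ 6.1 × 69^0.632 = 6.1 × 14.53 ≈ 89 kt.
89 kt falls in the Category 2 band.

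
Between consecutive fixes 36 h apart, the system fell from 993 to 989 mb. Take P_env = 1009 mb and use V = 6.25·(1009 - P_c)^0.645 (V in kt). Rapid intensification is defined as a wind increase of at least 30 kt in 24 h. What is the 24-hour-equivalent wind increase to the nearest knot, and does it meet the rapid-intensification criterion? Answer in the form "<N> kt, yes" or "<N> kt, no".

4 kt, no

V₁: ΔP = 16, V ≈ 6.25 × 16^0.645 ≈ 37.37 kt.
V₂: ΔP = 20, V ≈ 6.25 × 20^0.645 ≈ 43.16 kt.
ΔV over 36 h = 5.79 kt → 24 h equivalent = 5.79 × 24/36 ≈ 3.86 kt.
4 kt < 30 kt ⇒ not rapid intensification.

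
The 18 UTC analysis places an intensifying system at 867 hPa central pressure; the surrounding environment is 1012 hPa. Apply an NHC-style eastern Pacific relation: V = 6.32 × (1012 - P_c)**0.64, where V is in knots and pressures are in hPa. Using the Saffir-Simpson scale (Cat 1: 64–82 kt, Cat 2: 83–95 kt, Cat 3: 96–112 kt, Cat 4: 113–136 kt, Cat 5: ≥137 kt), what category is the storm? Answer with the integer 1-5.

5

ΔP = 1012 − 867 = 145 hPa.
V ≈ 6.32 × 145^0.64 = 6.32 × 24.17 ≈ 153 kt.
153 kt falls in the Category 5 band.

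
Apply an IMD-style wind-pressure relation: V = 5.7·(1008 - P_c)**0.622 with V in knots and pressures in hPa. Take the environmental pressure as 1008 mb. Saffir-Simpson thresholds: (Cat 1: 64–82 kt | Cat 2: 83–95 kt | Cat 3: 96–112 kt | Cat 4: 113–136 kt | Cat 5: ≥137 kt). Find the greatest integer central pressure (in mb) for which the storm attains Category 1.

959 mb

Category 1 begins at V = 64 kt.
Required ΔP = (64/5.7)^(1/0.622) = 11.228^1.608 ≈ 48.82 mb.
P_c ≤ 1008 − 48.82 = 959.18, so the highest integer P_c is 959 mb.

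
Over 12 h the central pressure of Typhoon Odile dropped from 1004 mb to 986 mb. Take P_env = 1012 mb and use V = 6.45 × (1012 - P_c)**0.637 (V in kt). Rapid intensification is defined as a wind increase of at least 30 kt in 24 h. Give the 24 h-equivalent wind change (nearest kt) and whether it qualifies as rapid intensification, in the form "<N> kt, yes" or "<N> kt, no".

54 kt, yes

V₁: ΔP = 8, V ≈ 6.45 × 8^0.637 ≈ 24.26 kt.
V₂: ΔP = 26, V ≈ 6.45 × 26^0.637 ≈ 51.39 kt.
ΔV over 12 h = 27.13 kt → 24 h equivalent = 27.13 × 24/12 ≈ 54.26 kt.
54 kt ≥ 30 kt ⇒ rapid intensification.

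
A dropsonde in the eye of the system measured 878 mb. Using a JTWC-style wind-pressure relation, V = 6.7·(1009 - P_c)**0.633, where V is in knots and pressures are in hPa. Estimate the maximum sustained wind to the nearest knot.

ΔP = 1009 − 878 = 131 mb.
131^0.633 ≈ 21.889.
V ≈ 6.7 × 21.889 ≈ 146.7 kt.

147 kt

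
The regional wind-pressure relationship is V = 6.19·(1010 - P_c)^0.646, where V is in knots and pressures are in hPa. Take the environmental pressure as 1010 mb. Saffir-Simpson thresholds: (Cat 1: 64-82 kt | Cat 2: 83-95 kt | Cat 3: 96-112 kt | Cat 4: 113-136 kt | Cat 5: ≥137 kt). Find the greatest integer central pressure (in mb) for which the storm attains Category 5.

889 mb

Category 5 begins at V = 137 kt.
Required ΔP = (137/6.19)^(1/0.646) = 22.132^1.548 ≈ 120.81 mb.
P_c ≤ 1010 − 120.81 = 889.19, so the highest integer P_c is 889 mb.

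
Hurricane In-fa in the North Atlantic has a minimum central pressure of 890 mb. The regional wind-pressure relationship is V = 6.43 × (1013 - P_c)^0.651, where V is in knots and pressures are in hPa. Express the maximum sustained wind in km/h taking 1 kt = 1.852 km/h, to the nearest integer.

ΔP = 1013 − 890 = 123 mb.
V ≈ 6.43 × 123^0.651 = 6.43 × 22.937 ≈ 147.482 kt.
147.482 × 1.852 ≈ 273.14 km/h → 273 km/h.

273 km/h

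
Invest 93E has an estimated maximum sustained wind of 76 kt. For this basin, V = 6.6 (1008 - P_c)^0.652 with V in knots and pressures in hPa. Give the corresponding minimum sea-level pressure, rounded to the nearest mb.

966 mb

ΔP = (V / 6.6)^(1/0.652) = (76/6.6)^1.534.
76/6.6 = 11.515; 11.515^1.534 ≈ 42.43 mb.
P_c = 1008 − 42.43 = 965.57 ≈ 966 mb.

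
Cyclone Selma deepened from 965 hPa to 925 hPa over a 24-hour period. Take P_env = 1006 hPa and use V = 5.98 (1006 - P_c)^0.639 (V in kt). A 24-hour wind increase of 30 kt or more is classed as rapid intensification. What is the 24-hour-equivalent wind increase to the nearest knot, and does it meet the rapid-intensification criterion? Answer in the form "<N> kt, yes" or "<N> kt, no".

V₁: ΔP = 41, V ≈ 5.98 × 41^0.639 ≈ 64.16 kt.
V₂: ΔP = 81, V ≈ 5.98 × 81^0.639 ≈ 99.13 kt.
ΔV over 24 h = 34.97 kt → 24 h equivalent = 34.97 × 24/24 ≈ 34.97 kt.
35 kt ≥ 30 kt ⇒ rapid intensification.

35 kt, yes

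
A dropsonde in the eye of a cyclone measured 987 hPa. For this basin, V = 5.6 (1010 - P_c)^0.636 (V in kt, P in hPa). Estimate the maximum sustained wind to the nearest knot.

41 kt

ΔP = 1010 − 987 = 23 hPa.
23^0.636 ≈ 7.346.
V ≈ 5.6 × 7.346 ≈ 41.1 kt.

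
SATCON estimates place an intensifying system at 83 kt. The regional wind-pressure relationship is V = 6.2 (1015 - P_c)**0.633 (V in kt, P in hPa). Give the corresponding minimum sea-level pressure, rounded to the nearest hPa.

955 hPa

ΔP = (V / 6.2)^(1/0.633) = (83/6.2)^1.580.
83/6.2 = 13.387; 13.387^1.580 ≈ 60.24 hPa.
P_c = 1015 − 60.24 = 954.76 ≈ 955 hPa.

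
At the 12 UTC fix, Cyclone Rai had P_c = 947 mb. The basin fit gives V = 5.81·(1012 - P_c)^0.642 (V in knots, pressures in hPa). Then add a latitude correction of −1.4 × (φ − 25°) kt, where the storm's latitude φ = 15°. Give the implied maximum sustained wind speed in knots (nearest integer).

99 kt

ΔP = 1012 − 947 = 65 mb.
65^0.642 ≈ 14.584.
V ≈ 5.81 × 14.584 ≈ 84.7 kt.
Latitude correction: −1.4 × (15 − 25) = 14 kt.
Corrected V ≈ 98.7 kt → 99 kt.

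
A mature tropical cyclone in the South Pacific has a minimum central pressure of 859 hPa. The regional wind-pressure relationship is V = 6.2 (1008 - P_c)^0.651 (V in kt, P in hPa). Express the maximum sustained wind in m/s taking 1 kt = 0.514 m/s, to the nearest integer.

ΔP = 1008 − 859 = 149 hPa.
V ≈ 6.2 × 149^0.651 = 6.2 × 25.986 ≈ 161.115 kt.
161.115 × 0.514 ≈ 82.81 m/s → 83 m/s.

83 m/s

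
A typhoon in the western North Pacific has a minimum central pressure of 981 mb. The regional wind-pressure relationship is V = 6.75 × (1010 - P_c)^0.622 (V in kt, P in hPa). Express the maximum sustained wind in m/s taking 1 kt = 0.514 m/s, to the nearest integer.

28 m/s

ΔP = 1010 − 981 = 29 mb.
V ≈ 6.75 × 29^0.622 = 6.75 × 8.121 ≈ 54.817 kt.
54.817 × 0.514 ≈ 28.18 m/s → 28 m/s.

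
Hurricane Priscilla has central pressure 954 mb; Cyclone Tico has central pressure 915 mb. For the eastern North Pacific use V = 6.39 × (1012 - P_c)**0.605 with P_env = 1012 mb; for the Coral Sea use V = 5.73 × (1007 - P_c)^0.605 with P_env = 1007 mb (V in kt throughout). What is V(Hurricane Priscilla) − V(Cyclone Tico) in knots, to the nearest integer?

-14 kt

Hurricane Priscilla: ΔP = 58; V ≈ 6.39 × 58^0.605 ≈ 74.54 kt.
Cyclone Tico: ΔP = 92; V ≈ 5.73 × 92^0.605 ≈ 88.36 kt.
Difference ≈ 74.54 − 88.36 = -13.82 → -14 kt.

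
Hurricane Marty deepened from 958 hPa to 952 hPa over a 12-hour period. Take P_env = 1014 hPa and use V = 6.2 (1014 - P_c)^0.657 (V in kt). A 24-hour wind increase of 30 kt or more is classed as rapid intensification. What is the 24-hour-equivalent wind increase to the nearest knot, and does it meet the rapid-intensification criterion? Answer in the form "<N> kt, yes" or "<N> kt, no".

12 kt, no

V₁: ΔP = 56, V ≈ 6.2 × 56^0.657 ≈ 87.29 kt.
V₂: ΔP = 62, V ≈ 6.2 × 62^0.657 ≈ 93.32 kt.
ΔV over 12 h = 6.03 kt → 24 h equivalent = 6.03 × 24/12 ≈ 12.06 kt.
12 kt < 30 kt ⇒ not rapid intensification.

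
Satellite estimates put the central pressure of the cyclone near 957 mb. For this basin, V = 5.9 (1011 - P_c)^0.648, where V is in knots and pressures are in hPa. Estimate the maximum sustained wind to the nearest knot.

ΔP = 1011 − 957 = 54 mb.
54^0.648 ≈ 13.261.
V ≈ 5.9 × 13.261 ≈ 78.2 kt.

78 kt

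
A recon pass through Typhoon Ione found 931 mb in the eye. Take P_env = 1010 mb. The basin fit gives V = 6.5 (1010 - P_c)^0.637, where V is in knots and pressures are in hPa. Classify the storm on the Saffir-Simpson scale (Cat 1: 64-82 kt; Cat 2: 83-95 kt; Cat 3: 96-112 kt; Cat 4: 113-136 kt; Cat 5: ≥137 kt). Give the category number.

ΔP = 1010 − 931 = 79 mb.
V ≈ 6.5 × 79^0.637 = 6.5 × 16.17 ≈ 105 kt.
105 kt falls in the Category 3 band.

3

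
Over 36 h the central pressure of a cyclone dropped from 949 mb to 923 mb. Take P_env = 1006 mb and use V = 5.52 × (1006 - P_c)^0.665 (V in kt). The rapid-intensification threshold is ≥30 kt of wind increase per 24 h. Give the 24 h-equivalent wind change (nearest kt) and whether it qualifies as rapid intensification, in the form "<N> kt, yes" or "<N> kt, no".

V₁: ΔP = 57, V ≈ 5.52 × 57^0.665 ≈ 81.21 kt.
V₂: ΔP = 83, V ≈ 5.52 × 83^0.665 ≈ 104.26 kt.
ΔV over 36 h = 23.05 kt → 24 h equivalent = 23.05 × 24/36 ≈ 15.37 kt.
15 kt < 30 kt ⇒ not rapid intensification.

15 kt, no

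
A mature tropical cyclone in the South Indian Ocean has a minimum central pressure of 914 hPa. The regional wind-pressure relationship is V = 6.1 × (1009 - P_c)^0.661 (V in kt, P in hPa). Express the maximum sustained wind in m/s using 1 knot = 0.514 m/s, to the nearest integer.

64 m/s

ΔP = 1009 − 914 = 95 hPa.
V ≈ 6.1 × 95^0.661 = 6.1 × 20.290 ≈ 123.767 kt.
123.767 × 0.514 ≈ 63.62 m/s → 64 m/s.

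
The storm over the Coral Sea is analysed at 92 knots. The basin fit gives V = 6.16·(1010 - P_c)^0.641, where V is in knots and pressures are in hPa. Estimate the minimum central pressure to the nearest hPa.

ΔP = (V / 6.16)^(1/0.641) = (92/6.16)^1.560.
92/6.16 = 14.935; 14.935^1.560 ≈ 67.89 hPa.
P_c = 1010 − 67.89 = 942.11 ≈ 942 hPa.

942 hPa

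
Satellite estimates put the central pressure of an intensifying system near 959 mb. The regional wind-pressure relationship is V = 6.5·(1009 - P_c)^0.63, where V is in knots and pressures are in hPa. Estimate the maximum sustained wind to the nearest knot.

ΔP = 1009 − 959 = 50 mb.
50^0.63 ≈ 11.758.
V ≈ 6.5 × 11.758 ≈ 76.4 kt.

76 kt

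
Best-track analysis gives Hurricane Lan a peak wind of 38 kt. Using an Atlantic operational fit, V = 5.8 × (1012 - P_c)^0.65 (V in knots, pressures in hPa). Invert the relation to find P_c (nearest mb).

994 mb

ΔP = (V / 5.8)^(1/0.65) = (38/5.8)^1.538.
38/5.8 = 6.552; 6.552^1.538 ≈ 18.03 mb.
P_c = 1012 − 18.03 = 993.97 ≈ 994 mb.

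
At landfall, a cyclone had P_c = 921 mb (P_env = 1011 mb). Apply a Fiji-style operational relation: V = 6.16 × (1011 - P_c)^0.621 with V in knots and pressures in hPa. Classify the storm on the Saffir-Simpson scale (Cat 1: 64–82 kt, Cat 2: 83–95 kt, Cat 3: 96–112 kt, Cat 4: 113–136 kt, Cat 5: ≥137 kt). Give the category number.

ΔP = 1011 − 921 = 90 mb.
V ≈ 6.16 × 90^0.621 = 6.16 × 16.35 ≈ 101 kt.
101 kt falls in the Category 3 band.

3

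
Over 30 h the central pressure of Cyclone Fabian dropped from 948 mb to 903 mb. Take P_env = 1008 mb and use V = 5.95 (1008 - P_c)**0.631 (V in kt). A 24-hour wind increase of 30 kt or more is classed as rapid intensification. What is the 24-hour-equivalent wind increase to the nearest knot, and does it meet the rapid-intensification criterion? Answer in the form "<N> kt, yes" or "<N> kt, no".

27 kt, no

V₁: ΔP = 60, V ≈ 5.95 × 60^0.631 ≈ 78.80 kt.
V₂: ΔP = 105, V ≈ 5.95 × 105^0.631 ≈ 112.17 kt.
ΔV over 30 h = 33.37 kt → 24 h equivalent = 33.37 × 24/30 ≈ 26.70 kt.
27 kt < 30 kt ⇒ not rapid intensification.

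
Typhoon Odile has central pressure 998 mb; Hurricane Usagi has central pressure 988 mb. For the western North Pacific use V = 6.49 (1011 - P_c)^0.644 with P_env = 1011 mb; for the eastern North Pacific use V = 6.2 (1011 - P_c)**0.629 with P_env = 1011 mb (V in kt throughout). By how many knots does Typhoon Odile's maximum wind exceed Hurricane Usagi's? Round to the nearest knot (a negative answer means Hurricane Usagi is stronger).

Typhoon Odile: ΔP = 13; V ≈ 6.49 × 13^0.644 ≈ 33.86 kt.
Hurricane Usagi: ΔP = 23; V ≈ 6.2 × 23^0.629 ≈ 44.56 kt.
Difference ≈ 33.86 − 44.56 = -10.70 → -11 kt.

-11 kt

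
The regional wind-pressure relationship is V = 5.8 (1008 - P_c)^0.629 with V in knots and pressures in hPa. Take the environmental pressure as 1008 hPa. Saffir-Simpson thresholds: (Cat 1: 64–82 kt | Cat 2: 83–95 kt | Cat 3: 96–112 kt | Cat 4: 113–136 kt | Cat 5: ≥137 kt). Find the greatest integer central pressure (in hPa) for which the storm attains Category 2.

939 hPa

Category 2 begins at V = 83 kt.
Required ΔP = (83/5.8)^(1/0.629) = 14.310^1.590 ≈ 68.75 hPa.
P_c ≤ 1008 − 68.75 = 939.25, so the highest integer P_c is 939 hPa.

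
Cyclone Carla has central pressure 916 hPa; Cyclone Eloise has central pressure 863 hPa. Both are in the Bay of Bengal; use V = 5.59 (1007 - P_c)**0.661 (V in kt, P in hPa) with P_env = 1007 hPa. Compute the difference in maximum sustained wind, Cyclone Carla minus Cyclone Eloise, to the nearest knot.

-39 kt

Cyclone Carla: ΔP = 91; V ≈ 5.59 × 91^0.661 ≈ 110.24 kt.
Cyclone Eloise: ΔP = 144; V ≈ 5.59 × 144^0.661 ≈ 149.31 kt.
Difference ≈ 110.24 − 149.31 = -39.07 → -39 kt.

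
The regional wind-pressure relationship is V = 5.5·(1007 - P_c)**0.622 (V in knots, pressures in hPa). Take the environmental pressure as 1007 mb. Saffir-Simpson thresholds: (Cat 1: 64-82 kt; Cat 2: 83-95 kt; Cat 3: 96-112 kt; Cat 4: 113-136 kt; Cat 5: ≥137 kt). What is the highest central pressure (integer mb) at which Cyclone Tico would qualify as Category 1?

955 mb

Category 1 begins at V = 64 kt.
Required ΔP = (64/5.5)^(1/0.622) = 11.636^1.608 ≈ 51.71 mb.
P_c ≤ 1007 − 51.71 = 955.29, so the highest integer P_c is 955 mb.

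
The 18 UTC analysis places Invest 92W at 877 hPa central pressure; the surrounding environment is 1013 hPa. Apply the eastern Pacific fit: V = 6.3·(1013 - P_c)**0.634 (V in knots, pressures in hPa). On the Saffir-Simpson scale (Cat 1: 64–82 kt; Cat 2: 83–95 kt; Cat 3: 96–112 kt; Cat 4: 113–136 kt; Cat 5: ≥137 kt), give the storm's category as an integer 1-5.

5

ΔP = 1013 − 877 = 136 hPa.
V ≈ 6.3 × 136^0.634 = 6.3 × 22.52 ≈ 142 kt.
142 kt falls in the Category 5 band.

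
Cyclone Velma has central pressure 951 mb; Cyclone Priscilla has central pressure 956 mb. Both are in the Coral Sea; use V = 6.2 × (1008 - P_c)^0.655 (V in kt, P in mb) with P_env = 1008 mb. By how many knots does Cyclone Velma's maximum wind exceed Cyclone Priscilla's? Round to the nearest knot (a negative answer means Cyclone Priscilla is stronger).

5 kt

Cyclone Velma: ΔP = 57; V ≈ 6.2 × 57^0.655 ≈ 87.60 kt.
Cyclone Priscilla: ΔP = 52; V ≈ 6.2 × 52^0.655 ≈ 82.48 kt.
Difference ≈ 87.60 − 82.48 = 5.12 → 5 kt.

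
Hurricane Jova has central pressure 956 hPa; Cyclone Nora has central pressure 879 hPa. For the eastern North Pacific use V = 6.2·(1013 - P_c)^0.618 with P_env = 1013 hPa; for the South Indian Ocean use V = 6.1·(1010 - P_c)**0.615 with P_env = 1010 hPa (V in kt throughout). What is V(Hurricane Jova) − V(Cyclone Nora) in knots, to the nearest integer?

-47 kt

Hurricane Jova: ΔP = 57; V ≈ 6.2 × 57^0.618 ≈ 75.43 kt.
Cyclone Nora: ΔP = 131; V ≈ 6.1 × 131^0.615 ≈ 122.31 kt.
Difference ≈ 75.43 − 122.31 = -46.88 → -47 kt.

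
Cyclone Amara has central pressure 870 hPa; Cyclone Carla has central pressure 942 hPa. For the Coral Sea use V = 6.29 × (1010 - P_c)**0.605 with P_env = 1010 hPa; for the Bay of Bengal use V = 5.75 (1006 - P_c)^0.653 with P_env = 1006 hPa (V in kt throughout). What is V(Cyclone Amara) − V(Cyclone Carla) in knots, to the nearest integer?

Cyclone Amara: ΔP = 140; V ≈ 6.29 × 140^0.605 ≈ 125.04 kt.
Cyclone Carla: ΔP = 64; V ≈ 5.75 × 64^0.653 ≈ 86.92 kt.
Difference ≈ 125.04 − 86.92 = 38.12 → 38 kt.

38 kt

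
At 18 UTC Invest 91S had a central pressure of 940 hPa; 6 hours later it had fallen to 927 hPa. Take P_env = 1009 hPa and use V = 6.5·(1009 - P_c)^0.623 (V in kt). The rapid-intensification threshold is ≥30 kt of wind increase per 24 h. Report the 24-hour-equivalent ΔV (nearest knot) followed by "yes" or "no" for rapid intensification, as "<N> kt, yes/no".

V₁: ΔP = 69, V ≈ 6.5 × 69^0.623 ≈ 90.89 kt.
V₂: ΔP = 82, V ≈ 6.5 × 82^0.623 ≈ 101.21 kt.
ΔV over 6 h = 10.32 kt → 24 h equivalent = 10.32 × 24/6 ≈ 41.28 kt.
41 kt ≥ 30 kt ⇒ rapid intensification.

41 kt, yes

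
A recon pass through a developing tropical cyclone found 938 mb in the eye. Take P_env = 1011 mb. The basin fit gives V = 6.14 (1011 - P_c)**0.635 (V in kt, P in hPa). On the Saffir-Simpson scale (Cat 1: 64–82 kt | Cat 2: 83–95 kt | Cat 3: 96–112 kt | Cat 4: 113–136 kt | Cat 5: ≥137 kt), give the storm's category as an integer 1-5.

ΔP = 1011 − 938 = 73 mb.
V ≈ 6.14 × 73^0.635 = 6.14 × 15.25 ≈ 94 kt.
94 kt falls in the Category 2 band.

2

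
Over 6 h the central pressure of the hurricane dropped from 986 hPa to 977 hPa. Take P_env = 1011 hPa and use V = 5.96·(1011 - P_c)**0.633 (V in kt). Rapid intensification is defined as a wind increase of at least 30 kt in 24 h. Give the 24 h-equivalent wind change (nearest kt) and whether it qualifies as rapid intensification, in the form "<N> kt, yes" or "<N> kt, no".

V₁: ΔP = 25, V ≈ 5.96 × 25^0.633 ≈ 45.72 kt.
V₂: ΔP = 34, V ≈ 5.96 × 34^0.633 ≈ 55.55 kt.
ΔV over 6 h = 9.83 kt → 24 h equivalent = 9.83 × 24/6 ≈ 39.32 kt.
39 kt ≥ 30 kt ⇒ rapid intensification.

39 kt, yes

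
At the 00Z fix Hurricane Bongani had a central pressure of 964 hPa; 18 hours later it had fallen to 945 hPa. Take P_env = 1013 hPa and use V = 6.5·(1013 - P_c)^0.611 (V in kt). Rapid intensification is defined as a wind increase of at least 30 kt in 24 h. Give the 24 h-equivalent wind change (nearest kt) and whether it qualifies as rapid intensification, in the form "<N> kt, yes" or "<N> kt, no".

V₁: ΔP = 49, V ≈ 6.5 × 49^0.611 ≈ 70.08 kt.
V₂: ΔP = 68, V ≈ 6.5 × 68^0.611 ≈ 85.62 kt.
ΔV over 18 h = 15.54 kt → 24 h equivalent = 15.54 × 24/18 ≈ 20.72 kt.
21 kt < 30 kt ⇒ not rapid intensification.

21 kt, no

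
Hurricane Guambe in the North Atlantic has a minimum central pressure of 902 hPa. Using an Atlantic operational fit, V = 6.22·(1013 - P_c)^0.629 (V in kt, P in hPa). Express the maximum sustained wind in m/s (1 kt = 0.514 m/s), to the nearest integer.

ΔP = 1013 − 902 = 111 hPa.
V ≈ 6.22 × 111^0.629 = 6.22 × 19.342 ≈ 120.309 kt.
120.309 × 0.514 ≈ 61.84 m/s → 62 m/s.

62 m/s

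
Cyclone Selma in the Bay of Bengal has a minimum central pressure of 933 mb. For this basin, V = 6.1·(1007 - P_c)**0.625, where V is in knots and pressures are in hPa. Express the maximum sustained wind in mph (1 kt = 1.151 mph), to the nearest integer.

ΔP = 1007 − 933 = 74 mb.
V ≈ 6.1 × 74^0.625 = 6.1 × 14.732 ≈ 89.867 kt.
89.867 × 1.151 ≈ 103.44 mph → 103 mph.

103 mph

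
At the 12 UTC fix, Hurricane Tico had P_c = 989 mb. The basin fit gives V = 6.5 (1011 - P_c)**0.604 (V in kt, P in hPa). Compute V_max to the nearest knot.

42 kt

ΔP = 1011 − 989 = 22 mb.
22^0.604 ≈ 6.469.
V ≈ 6.5 × 6.469 ≈ 42.0 kt.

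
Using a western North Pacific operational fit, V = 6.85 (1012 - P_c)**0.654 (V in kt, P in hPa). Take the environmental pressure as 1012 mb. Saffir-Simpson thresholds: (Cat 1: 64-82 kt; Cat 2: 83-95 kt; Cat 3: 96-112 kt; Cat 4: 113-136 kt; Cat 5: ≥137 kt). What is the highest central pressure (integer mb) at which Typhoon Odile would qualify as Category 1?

981 mb

Category 1 begins at V = 64 kt.
Required ΔP = (64/6.85)^(1/0.654) = 9.343^1.529 ≈ 30.47 mb.
P_c ≤ 1012 − 30.47 = 981.53, so the highest integer P_c is 981 mb.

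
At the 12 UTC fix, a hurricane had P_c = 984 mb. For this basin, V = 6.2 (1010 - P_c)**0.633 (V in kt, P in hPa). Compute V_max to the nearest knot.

ΔP = 1010 − 984 = 26 mb.
26^0.633 ≈ 7.865.
V ≈ 6.2 × 7.865 ≈ 48.8 kt.

49 kt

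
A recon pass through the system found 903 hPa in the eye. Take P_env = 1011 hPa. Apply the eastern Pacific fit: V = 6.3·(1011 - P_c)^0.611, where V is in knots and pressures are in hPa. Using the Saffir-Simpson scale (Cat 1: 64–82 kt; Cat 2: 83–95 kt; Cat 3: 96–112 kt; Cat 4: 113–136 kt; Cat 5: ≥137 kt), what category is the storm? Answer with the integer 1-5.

ΔP = 1011 − 903 = 108 hPa.
V ≈ 6.3 × 108^0.611 = 6.3 × 17.48 ≈ 110 kt.
110 kt falls in the Category 3 band.

3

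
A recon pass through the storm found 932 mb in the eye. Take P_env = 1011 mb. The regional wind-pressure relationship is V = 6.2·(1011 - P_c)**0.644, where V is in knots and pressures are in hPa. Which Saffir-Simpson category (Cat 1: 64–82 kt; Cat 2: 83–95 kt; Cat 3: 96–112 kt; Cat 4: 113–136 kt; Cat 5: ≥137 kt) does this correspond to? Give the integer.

3

ΔP = 1011 − 932 = 79 mb.
V ≈ 6.2 × 79^0.644 = 6.2 × 16.68 ≈ 103 kt.
103 kt falls in the Category 3 band.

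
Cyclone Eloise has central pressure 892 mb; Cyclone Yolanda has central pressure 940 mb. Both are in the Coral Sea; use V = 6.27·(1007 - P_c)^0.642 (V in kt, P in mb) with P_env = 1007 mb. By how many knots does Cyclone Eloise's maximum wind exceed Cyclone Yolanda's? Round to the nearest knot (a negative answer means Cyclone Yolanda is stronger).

39 kt

Cyclone Eloise: ΔP = 115; V ≈ 6.27 × 115^0.642 ≈ 131.90 kt.
Cyclone Yolanda: ΔP = 67; V ≈ 6.27 × 67^0.642 ≈ 93.24 kt.
Difference ≈ 131.90 − 93.24 = 38.66 → 39 kt.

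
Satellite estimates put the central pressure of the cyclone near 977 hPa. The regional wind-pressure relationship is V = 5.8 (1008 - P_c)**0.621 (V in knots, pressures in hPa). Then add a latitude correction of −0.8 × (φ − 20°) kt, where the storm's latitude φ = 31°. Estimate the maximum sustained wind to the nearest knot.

ΔP = 1008 − 977 = 31 hPa.
31^0.621 ≈ 8.436.
V ≈ 5.8 × 8.436 ≈ 48.9 kt.
Latitude correction: −0.8 × (31 − 20) = -8.8 kt.
Corrected V ≈ 40.1 kt → 40 kt.

40 kt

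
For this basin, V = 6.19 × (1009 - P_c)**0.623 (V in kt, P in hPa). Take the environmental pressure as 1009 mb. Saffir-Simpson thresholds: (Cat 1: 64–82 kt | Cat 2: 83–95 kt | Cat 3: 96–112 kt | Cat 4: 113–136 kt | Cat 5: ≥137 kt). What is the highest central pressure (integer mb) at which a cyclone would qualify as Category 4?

Category 4 begins at V = 113 kt.
Required ΔP = (113/6.19)^(1/0.623) = 18.255^1.605 ≈ 105.85 mb.
P_c ≤ 1009 − 105.85 = 903.15, so the highest integer P_c is 903 mb.

903 mb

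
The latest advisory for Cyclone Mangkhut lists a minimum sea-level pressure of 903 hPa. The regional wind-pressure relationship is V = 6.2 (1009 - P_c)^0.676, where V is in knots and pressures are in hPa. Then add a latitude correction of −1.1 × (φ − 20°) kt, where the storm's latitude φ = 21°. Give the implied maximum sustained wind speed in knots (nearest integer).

ΔP = 1009 − 903 = 106 hPa.
106^0.676 ≈ 23.394.
V ≈ 6.2 × 23.394 ≈ 145.0 kt.
Latitude correction: −1.1 × (21 − 20) = -1.1 kt.
Corrected V ≈ 143.9 kt → 144 kt.

144 kt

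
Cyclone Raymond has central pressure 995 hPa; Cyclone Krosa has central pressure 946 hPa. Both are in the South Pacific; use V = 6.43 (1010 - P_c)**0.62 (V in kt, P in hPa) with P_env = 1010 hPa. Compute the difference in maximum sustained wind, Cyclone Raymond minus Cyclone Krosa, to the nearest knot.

Cyclone Raymond: ΔP = 15; V ≈ 6.43 × 15^0.62 ≈ 34.47 kt.
Cyclone Krosa: ΔP = 64; V ≈ 6.43 × 64^0.62 ≈ 84.73 kt.
Difference ≈ 34.47 − 84.73 = -50.26 → -50 kt.

-50 kt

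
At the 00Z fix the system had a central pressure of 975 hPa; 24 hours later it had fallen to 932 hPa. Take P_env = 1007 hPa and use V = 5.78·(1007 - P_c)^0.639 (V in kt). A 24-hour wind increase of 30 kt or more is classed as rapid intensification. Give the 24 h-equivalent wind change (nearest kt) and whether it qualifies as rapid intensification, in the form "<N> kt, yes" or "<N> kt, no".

V₁: ΔP = 32, V ≈ 5.78 × 32^0.639 ≈ 52.93 kt.
V₂: ΔP = 75, V ≈ 5.78 × 75^0.639 ≈ 91.22 kt.
ΔV over 24 h = 38.29 kt → 24 h equivalent = 38.29 × 24/24 ≈ 38.29 kt.
38 kt ≥ 30 kt ⇒ rapid intensification.

38 kt, yes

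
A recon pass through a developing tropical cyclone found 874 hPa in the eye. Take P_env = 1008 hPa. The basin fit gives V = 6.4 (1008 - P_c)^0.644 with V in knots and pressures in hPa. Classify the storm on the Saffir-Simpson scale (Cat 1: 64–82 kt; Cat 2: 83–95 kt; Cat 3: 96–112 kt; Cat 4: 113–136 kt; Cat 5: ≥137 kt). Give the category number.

5

ΔP = 1008 − 874 = 134 hPa.
V ≈ 6.4 × 134^0.644 = 6.4 × 23.43 ≈ 150 kt.
150 kt falls in the Category 5 band.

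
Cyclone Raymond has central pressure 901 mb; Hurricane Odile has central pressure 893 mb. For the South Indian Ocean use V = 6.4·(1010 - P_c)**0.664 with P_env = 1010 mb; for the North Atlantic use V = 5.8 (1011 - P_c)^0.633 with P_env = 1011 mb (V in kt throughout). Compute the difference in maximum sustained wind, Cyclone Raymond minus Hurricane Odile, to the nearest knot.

Cyclone Raymond: ΔP = 109; V ≈ 6.4 × 109^0.664 ≈ 144.22 kt.
Hurricane Odile: ΔP = 118; V ≈ 5.8 × 118^0.633 ≈ 118.83 kt.
Difference ≈ 144.22 − 118.83 = 25.39 → 25 kt.

25 kt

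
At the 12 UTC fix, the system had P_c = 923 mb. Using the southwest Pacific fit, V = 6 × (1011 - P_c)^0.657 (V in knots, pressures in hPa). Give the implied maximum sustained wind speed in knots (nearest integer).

114 kt

ΔP = 1011 − 923 = 88 mb.
88^0.657 ≈ 18.946.
V ≈ 6 × 18.946 ≈ 113.7 kt.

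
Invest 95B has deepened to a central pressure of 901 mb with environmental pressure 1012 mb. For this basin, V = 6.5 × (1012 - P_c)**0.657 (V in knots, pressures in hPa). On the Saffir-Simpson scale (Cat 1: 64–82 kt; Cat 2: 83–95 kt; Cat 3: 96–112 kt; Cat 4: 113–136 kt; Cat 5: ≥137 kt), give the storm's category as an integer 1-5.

ΔP = 1012 − 901 = 111 mb.
V ≈ 6.5 × 111^0.657 = 6.5 × 22.07 ≈ 143 kt.
143 kt falls in the Category 5 band.

5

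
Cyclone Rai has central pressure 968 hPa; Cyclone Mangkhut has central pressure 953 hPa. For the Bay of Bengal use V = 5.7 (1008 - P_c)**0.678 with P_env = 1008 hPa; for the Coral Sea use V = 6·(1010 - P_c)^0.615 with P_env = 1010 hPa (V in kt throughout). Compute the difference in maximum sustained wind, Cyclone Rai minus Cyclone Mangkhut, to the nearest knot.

-3 kt

Cyclone Rai: ΔP = 40; V ≈ 5.7 × 40^0.678 ≈ 69.51 kt.
Cyclone Mangkhut: ΔP = 57; V ≈ 6 × 57^0.615 ≈ 72.11 kt.
Difference ≈ 69.51 − 72.11 = -2.60 → -3 kt.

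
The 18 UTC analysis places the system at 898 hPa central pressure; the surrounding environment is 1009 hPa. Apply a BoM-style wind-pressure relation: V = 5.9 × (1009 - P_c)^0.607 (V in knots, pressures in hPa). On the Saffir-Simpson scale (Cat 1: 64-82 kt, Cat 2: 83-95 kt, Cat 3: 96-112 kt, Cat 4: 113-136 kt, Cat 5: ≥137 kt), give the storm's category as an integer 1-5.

3

ΔP = 1009 − 898 = 111 hPa.
V ≈ 5.9 × 111^0.607 = 5.9 × 17.44 ≈ 103 kt.
103 kt falls in the Category 3 band.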